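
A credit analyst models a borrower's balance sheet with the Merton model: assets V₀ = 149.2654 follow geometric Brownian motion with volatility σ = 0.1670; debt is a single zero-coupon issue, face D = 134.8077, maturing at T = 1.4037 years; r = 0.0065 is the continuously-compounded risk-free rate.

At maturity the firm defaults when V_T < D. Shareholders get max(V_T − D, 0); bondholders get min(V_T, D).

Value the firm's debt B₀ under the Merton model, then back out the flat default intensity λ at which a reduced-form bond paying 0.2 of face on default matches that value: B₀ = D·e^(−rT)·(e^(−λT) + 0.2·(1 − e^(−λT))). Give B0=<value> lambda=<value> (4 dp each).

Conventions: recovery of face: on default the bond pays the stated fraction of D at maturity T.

Apply the equity-as-call identities (strike 134.8077, horizon 1.4037 years):
d₁ = [ln(V₀/D) + (r + σ²/2)T] / (σ√T)
   = [ln(149.2654/134.8077) + (0.0065 + 0.5·0.1670²)·1.4037] / (0.1670·√1.4037)
   = [0.101877 + 0.028698] / 0.197858 = 0.659941
d₂ = d₁ − σ√T = 0.659941 − 0.197858 = 0.462083
N(d₁) = 0.745354,  N(d₂) = 0.677989,  e^(−rT) = 0.990917
E₀ = V₀·N(d₁) − D·e^(−rT)·N(d₂)
   = 149.2654·0.745354 − 134.8077·0.990917·0.677989 = 20.687563
B₀ = V₀ − E₀ = 149.2654 − 20.687563 = 128.577837
e^(−λT) = (B₀·e^(rT)/D − 0.2)/(1 − 0.2) = (128.5778·1.009166/134.8077 − 0.2)/0.8 = 0.95316123
λ = −ln(0.95316123)/1.4037 = 0.034175

B0=128.5778 lambda=0.0342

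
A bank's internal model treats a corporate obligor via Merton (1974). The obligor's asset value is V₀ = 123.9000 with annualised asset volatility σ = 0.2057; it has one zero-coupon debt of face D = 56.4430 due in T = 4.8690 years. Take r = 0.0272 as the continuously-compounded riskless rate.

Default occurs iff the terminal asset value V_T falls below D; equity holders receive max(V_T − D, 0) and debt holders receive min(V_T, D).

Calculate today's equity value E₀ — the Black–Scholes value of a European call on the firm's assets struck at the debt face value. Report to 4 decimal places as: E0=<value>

E0=74.7354

Work the structural quantities from V₀ = 123.9000 against face 56.4430:
d₁ = [ln(V₀/D) + (r + σ²/2)T] / (σ√T)
   = [ln(123.9000/56.4430) + (0.0272 + 0.5·0.2057²)·4.8690] / (0.2057·√4.8690)
   = [0.786244 + 0.235447] / 0.453894 = 2.250946
d₂ = d₁ − σ√T = 2.250946 − 0.453894 = 1.797052
N(d₁) = 0.987806,  N(d₂) = 0.963836,  e^(−rT) = 0.875958
E₀ = V₀·N(d₁) − D·e^(−rT)·N(d₂)
   = 123.9000·0.987806 − 56.4430·0.875958·0.963836 = 74.735384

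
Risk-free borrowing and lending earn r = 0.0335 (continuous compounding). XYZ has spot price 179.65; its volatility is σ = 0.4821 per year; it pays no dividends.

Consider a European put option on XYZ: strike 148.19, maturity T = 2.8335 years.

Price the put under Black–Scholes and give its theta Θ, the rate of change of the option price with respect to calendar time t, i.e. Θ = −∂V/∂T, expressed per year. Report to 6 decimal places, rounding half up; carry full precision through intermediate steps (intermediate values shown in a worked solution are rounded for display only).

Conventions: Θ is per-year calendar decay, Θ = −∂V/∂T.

σ√T = 0.4821·√2.8335 = 0.811519
d₁ = (ln(S/K) + (r+σ²/2)T) / (σ√T) = (ln(179.65/148.19) + (0.0335+0.4821²/2)·2.8335) / 0.811519 = (0.192515 + 0.424204) / 0.811519 = 0.759956
d₂ = d₁ − σ√T = 0.759956 − 0.811519 = -0.051563
e^{−rT} = 0.909444
N(−d₁) = 0.223640,  N(−d₂) = 0.520561
Put price V = K·e^{−rT}·N(−d₂) − S·N(−d₁) = 70.156298 − 40.176983 = 29.979315
φ(d₁) = (1/√(2π))·e^{−d₁²/2} = 0.298882
Θ = −S·φ(d₁)·σ/(2√T) + r·K·e^{−rT}·N(−d₂) = −7.689055 + 2.350236 = -5.338819

price = 29.979315
Θ = -5.338819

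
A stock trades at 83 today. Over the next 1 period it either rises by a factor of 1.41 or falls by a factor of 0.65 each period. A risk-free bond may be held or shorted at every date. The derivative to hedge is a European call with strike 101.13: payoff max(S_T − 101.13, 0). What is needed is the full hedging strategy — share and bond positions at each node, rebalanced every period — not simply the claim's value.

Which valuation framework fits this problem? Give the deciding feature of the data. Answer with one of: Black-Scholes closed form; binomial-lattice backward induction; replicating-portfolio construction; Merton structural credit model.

Key observation: a price alone would not answer the question — the per-node share/bond construction on the spot-83, 1.41/0.65 tree is required, and only the replicating-portfolio method yields it.

framework: replicating-portfolio construction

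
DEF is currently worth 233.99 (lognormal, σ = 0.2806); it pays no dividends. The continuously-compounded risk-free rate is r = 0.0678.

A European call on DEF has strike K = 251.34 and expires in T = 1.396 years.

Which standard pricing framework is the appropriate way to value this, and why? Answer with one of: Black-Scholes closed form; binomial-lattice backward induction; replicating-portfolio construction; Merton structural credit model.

framework: Black-Scholes closed form

Key observation: the strike-251.34 call on DEF is European-exercise on a continuously-modelled lognormal underlying, so its value is a single closed-form evaluation.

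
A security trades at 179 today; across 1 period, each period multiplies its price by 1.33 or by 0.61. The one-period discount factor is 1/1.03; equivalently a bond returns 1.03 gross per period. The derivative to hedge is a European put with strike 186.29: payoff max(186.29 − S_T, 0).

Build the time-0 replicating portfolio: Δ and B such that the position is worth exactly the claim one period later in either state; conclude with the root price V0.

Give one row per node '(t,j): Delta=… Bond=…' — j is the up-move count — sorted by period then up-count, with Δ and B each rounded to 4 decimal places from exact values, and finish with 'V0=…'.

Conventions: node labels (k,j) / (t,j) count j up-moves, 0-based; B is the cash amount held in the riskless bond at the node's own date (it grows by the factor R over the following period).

(0,0): Delta=-0.5982 Bond=138.2727
V0=31.1893

Under the risk-neutral measure, an up-move has probability p* = (R−d)/(u−d) = 0.5833 and values discount at R = 1.03.
At maturity the claim pays: V(1,0)=77.1000, V(1,1)=0.0000
  t=0,j=0: stock 179.0000 → up 238.0700 (V=0.0000), down 109.1900 (V=77.1000). Price 31.1893; hedge Δ=-0.5982, bond B=138.2727.
As a check, the time-0 holding Δ(0,0)·S0 + B(0,0) comes to 31.1893 — exactly V0.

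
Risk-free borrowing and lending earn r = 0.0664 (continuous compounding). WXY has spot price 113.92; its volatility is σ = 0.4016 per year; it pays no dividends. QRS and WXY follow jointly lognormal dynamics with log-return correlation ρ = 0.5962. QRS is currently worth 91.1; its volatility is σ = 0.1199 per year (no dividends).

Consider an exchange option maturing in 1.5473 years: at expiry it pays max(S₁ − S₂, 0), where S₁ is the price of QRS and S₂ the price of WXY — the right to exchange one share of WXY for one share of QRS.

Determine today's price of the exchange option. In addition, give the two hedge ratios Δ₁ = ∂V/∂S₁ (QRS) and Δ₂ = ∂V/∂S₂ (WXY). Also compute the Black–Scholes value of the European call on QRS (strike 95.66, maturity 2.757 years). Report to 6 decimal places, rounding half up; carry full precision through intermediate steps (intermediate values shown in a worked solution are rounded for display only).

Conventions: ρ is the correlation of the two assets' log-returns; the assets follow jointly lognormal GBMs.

σ_eff = √(σ₁² + σ₂² − 2ρσ₁σ₂) = √(0.1199² + 0.4016² − 2·0.5962·0.1199·0.4016) = 0.343864
d₁ = (ln(S₁/S₂) + (q₂ − q₁ + σ_eff²/2)T) / (σ_eff√T) = (ln(91.1/113.92) + (0.0 − 0.0 + 0.059121)·1.5473) / 0.427734 = -0.308744
d₂ = d₁ − σ_eff√T = -0.308744 − 0.427734 = -0.736478
N(d₁) = 0.378758,  N(d₂) = 0.230720
V = S₁·e^{−q₁T}·N(d₁) − S₂·e^{−q₂T}·N(d₂) = 34.504851 − 26.283601 = 8.221251
Δ₁ = e^{−q₁T}·N(d₁) = 0.378758;  Δ₂ = −e^{−q₂T}·N(d₂) = -0.230720
[vanilla: QRS call K=95.66]
σ√T = 0.1199·√2.757 = 0.199085
d₁ = (ln(S/K) + (r+σ²/2)T) / (σ√T) = (ln(91.1/95.66) + (0.0664+0.1199²/2)·2.757) / 0.199085 = (-0.048842 + 0.202882) / 0.199085 = 0.773740
d₂ = d₁ − σ√T = 0.773740 − 0.199085 = 0.574656
e^{−rT} = 0.832714
N(d₁) = 0.780458,  N(d₂) = 0.717238
price = S·N(d₁) − K·e^{−rT}·N(d₂) = 71.099700 − 57.133331 = 13.966369

exchange price = 8.221251
Δ1 = 0.378758
Δ2 = -0.230720
price(QRS call K=95.66) = 13.966369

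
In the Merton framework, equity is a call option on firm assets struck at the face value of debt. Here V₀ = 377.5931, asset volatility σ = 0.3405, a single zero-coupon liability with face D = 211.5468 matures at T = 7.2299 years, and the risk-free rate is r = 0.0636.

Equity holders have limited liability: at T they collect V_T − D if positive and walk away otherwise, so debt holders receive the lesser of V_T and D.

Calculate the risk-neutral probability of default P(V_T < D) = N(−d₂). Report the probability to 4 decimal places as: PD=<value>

PD=0.2491

Equity is a call on the firm's assets struck at D = 211.5468:
d₁ = [ln(V₀/D) + (r + σ²/2)T] / (σ√T)
   = [ln(377.5931/211.5468) + (0.0636 + 0.5·0.3405²)·7.2299] / (0.3405·√7.2299)
   = [0.579371 + 0.878940] / 0.915553 = 1.592820
d₂ = d₁ − σ√T = 1.592820 − 0.915553 = 0.677268
risk-neutral PD = N(−d₂) = N(-0.677268) = 0.249118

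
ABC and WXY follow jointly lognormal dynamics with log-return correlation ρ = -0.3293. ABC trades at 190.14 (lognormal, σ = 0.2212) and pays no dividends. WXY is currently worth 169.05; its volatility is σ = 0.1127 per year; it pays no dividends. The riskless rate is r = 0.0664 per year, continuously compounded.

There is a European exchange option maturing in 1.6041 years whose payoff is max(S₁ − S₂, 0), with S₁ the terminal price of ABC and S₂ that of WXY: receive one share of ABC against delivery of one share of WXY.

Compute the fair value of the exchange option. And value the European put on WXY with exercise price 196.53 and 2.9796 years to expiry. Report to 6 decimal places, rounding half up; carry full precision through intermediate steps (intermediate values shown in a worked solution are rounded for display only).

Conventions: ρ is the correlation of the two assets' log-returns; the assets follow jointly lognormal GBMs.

exchange price = 37.128057
price(WXY put K=196.53) = 9.272115

σ_eff = √(σ₁² + σ₂² − 2ρσ₁σ₂) = √(0.2212² + 0.1127² − 2·-0.3293·0.2212·0.1127) = 0.279373
d₁ = (ln(S₁/S₂) + (q₂ − q₁ + σ_eff²/2)T) / (σ_eff√T) = (ln(190.14/169.05) + (0.0 − 0.0 + 0.039025)·1.6041) / 0.353834 = 0.509180
d₂ = d₁ − σ_eff√T = 0.509180 − 0.353834 = 0.155346
N(d₁) = 0.694687,  N(d₂) = 0.561726
V = S₁·e^{−q₁T}·N(d₁) − S₂·e^{−q₂T}·N(d₂) = 132.087808 − 94.959751 = 37.128057
[vanilla: WXY put K=196.53]
σ√T = 0.1127·√2.9796 = 0.194537
d₁ = (ln(S/K) + (r+σ²/2)T) / (σ√T) = (ln(169.05/196.53) + (0.0664+0.1127²/2)·2.9796) / 0.194537 = (-0.150621 + 0.216768) / 0.194537 = 0.340024
d₂ = d₁ − σ√T = 0.340024 − 0.194537 = 0.145486
e^{−rT} = 0.820497
N(−d₁) = 0.366919,  N(−d₂) = 0.442164
price = K·e^{−rT}·N(−d₂) − S·N(−d₁) = 71.299841 − 62.027726 = 9.272115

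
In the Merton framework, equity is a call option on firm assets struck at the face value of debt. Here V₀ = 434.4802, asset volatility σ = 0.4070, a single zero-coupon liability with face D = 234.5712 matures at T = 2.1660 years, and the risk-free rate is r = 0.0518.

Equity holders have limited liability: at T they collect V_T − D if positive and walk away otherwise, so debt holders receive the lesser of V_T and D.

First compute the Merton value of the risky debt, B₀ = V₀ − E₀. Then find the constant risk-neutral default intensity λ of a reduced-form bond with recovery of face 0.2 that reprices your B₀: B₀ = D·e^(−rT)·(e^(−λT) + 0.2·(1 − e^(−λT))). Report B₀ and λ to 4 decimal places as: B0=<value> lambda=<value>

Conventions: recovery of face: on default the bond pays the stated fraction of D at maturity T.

With assets at 434.4802 and a single debt payment of 234.5712 at 2.1660 years:
d₁ = [ln(V₀/D) + (r + σ²/2)T] / (σ√T)
   = [ln(434.4802/234.5712) + (0.0518 + 0.5·0.4070²)·2.1660] / (0.4070·√2.1660)
   = [0.616391 + 0.291597] / 0.598996 = 1.515851
d₂ = d₁ − σ√T = 1.515851 − 0.598996 = 0.916855
N(d₁) = 0.935221,  N(d₂) = 0.820391,  e^(−rT) = 0.893867
E₀ = V₀·N(d₁) − D·e^(−rT)·N(d₂)
   = 434.4802·0.935221 − 234.5712·0.893867·0.820391 = 234.319494
B₀ = V₀ − E₀ = 434.4802 − 234.319494 = 200.160706
e^(−λT) = (B₀·e^(rT)/D − 0.2)/(1 − 0.2) = (200.1607·1.118735/234.5712 − 0.2)/0.8 = 0.94327751
λ = −ln(0.94327751)/2.1660 = 0.026960

B0=200.1607 lambda=0.0270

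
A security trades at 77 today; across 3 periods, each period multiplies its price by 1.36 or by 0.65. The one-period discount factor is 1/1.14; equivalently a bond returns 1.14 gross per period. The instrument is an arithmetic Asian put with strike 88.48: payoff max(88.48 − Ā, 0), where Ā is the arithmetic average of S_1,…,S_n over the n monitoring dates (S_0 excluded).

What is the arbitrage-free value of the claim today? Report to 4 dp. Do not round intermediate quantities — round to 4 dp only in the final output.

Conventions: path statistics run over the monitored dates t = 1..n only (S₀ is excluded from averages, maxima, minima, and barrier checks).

Under the martingale measure an up-move has probability p* = 0.6901; value the claim as the probability-weighted average of per-path payoffs, discounted 3 periods at R = 1.14.
Enumerate all 2^3 = 8 price paths (U = up ×1.36, D = down ×0.65); each path with k up-moves has probability p*^k·(1−p*)^(3−k).
DDD: Ā=34.5762, payoff=53.9038, prob=0.029750
UDD: Ā=72.3441, payoff=16.1359, prob=0.066262
DUD: Ā=54.1207, payoff=34.3593, prob=0.066262
UUD: Ā=113.2372, payoff=0.0000, prob=0.147584
DDU: Ā=42.2756, payoff=46.2044, prob=0.066262
UDU: Ā=88.4535, payoff=0.0265, prob=0.147584
DUU: Ā=70.2302, payoff=18.2498, prob=0.147584
UUU: Ā=146.9431, payoff=0.0000, prob=0.328710
Price = Σ prob·payoff / R^3 = 10.708498 / 1.481544 = 7.2279

price = 7.2279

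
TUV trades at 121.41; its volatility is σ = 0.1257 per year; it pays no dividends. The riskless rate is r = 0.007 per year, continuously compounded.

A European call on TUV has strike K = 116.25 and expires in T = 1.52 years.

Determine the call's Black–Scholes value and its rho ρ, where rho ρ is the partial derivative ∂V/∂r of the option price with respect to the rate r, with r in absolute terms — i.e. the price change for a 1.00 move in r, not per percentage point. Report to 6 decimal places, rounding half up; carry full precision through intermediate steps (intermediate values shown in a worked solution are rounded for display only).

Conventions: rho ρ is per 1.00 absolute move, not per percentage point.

σ√T = 0.1257·√1.52 = 0.154973
d₁ = (ln(S/K) + (r+σ²/2)T) / (σ√T) = (ln(121.41/116.25) + (0.007+0.1257²/2)·1.52) / 0.154973 = (0.043430 + 0.022648) / 0.154973 = 0.426387
d₂ = d₁ − σ√T = 0.426387 − 0.154973 = 0.271413
e^{−rT} = 0.989416
N(d₁) = 0.665087,  N(d₂) = 0.606963
Call price V = S·N(d₁) − K·e^{−rT}·N(d₂) = 80.748205 − 69.812723 = 10.935482
ρ = K·T·e^{−rT}·N(d₂) = 106.115339

price = 10.935482
ρ = 106.115339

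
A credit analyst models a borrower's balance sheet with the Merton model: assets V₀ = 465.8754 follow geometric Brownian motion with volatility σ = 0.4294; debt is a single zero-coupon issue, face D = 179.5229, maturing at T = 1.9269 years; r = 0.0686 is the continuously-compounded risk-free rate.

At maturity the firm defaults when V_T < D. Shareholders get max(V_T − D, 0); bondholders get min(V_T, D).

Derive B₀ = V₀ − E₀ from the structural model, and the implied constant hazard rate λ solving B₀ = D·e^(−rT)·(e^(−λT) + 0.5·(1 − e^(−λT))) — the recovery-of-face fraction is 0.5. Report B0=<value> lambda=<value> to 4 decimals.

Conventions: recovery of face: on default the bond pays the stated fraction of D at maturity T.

Equity is a call on the firm's assets struck at D = 179.5229:
d₁ = [ln(V₀/D) + (r + σ²/2)T] / (σ√T)
   = [ln(465.8754/179.5229) + (0.0686 + 0.5·0.4294²)·1.9269] / (0.4294·√1.9269)
   = [0.953615 + 0.309830] / 0.596062 = 2.119654
d₂ = d₁ − σ√T = 2.119654 − 0.596062 = 1.523592
N(d₁) = 0.982982,  N(d₂) = 0.936195,  e^(−rT) = 0.876179
E₀ = V₀·N(d₁) − D·e^(−rT)·N(d₂)
   = 465.8754·0.982982 − 179.5229·0.876179·0.936195 = 310.689398
B₀ = V₀ − E₀ = 465.8754 − 310.689398 = 155.186002
e^(−λT) = (B₀·e^(rT)/D − 0.5)/(1 − 0.5) = (155.1860·1.141320/179.5229 − 0.5)/0.5 = 0.97319517
λ = −ln(0.97319517)/1.9269 = 0.014101

B0=155.1860 lambda=0.0141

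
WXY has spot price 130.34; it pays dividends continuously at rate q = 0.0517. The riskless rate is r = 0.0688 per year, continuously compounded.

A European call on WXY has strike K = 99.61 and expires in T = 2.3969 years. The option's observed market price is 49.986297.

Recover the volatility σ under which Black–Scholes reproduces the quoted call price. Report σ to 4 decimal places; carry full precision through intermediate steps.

sigma = 0.5448

At σ = 0.5448 the Black–Scholes value reproduces the quote:
σ√T = 0.5448·√2.3969 = 0.843455
d₁ = (ln(S/K) + (r−q+σ²/2)T) / (σ√T) = (ln(130.34/99.61) + (0.0688−0.0517+0.5448²/2)·2.3969) / 0.843455 = (0.268884 + 0.396695) / 0.843455 = 0.789110
d₂ = d₁ − σ√T = 0.789110 − 0.843455 = -0.054345
e^{−rT} = 0.847973
e^{−qT} = 0.883451
N(d₁) = 0.784976,  N(d₂) = 0.478330
V = S·e^{−qT}·N(d₁) − K·e^{−rT}·N(d₂) = 90.389205 − 40.402908 = 49.986297 (matching the quote); vega is positive throughout, so no other σ reproduces this price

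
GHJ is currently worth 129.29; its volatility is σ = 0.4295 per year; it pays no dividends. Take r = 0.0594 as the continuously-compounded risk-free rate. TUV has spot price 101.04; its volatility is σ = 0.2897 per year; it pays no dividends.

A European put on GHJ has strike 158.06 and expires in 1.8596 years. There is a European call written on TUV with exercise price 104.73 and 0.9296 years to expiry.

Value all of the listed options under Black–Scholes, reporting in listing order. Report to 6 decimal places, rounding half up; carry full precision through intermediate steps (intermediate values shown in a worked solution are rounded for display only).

price(GHJ put K=158.06) = 37.674042
price(TUV call K=104.73) = 12.109586

[GHJ put K=158.06]
σ√T = 0.4295·√1.8596 = 0.585697
d₁ = (ln(S/K) + (r+σ²/2)T) / (σ√T) = (ln(129.29/158.06) + (0.0594+0.4295²/2)·1.8596) / 0.585697 = (-0.200917 + 0.281981) / 0.585697 = 0.138406
d₂ = d₁ − σ√T = 0.138406 − 0.585697 = -0.447291
e^{−rT} = 0.895422
N(−d₁) = 0.444960,  N(−d₂) = 0.672668
price = K·e^{−rT}·N(−d₂) − S·N(−d₁) = 95.202897 − 57.528854 = 37.674042
[TUV call K=104.73]
σ√T = 0.2897·√0.9296 = 0.279316
d₁ = (ln(S/K) + (r+σ²/2)T) / (σ√T) = (ln(101.04/104.73) + (0.0594+0.2897²/2)·0.9296) / 0.279316 = (-0.035869 + 0.094227) / 0.279316 = 0.208931
d₂ = d₁ − σ√T = 0.208931 − 0.279316 = -0.070385
e^{−rT} = 0.946279
N(d₁) = 0.582749,  N(d₂) = 0.471944
price = S·N(d₁) − K·e^{−rT}·N(d₂) = 58.880966 − 46.771379 = 12.109586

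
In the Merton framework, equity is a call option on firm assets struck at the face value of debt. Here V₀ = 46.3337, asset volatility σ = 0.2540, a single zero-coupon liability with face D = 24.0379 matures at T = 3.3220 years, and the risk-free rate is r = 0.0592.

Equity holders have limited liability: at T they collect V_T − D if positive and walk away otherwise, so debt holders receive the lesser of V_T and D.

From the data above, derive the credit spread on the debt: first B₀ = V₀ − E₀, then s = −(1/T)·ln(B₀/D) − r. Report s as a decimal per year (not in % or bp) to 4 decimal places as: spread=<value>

spread=0.0027

With assets at 46.3337 and a single debt payment of 24.0379 at 3.3220 years:
d₁ = [ln(V₀/D) + (r + σ²/2)T] / (σ√T)
   = [ln(46.3337/24.0379) + (0.0592 + 0.5·0.2540²)·3.3220] / (0.2540·√3.3220)
   = [0.656238 + 0.303823] / 0.462949 = 2.073793
d₂ = d₁ − σ√T = 2.073793 − 0.462949 = 1.610844
N(d₁) = 0.980951,  N(d₂) = 0.946393,  e^(−rT) = 0.821468
E₀ = V₀·N(d₁) − D·e^(−rT)·N(d₂)
   = 46.3337·0.980951 − 24.0379·0.821468·0.946393 = 26.763255
B₀ = V₀ − E₀ = 46.3337 − 26.763255 = 19.570445
spread = −(1/T)·ln(B₀/D) − r = −(1/3.3220)·ln(19.570445/24.0379) − 0.0592 = 0.00269380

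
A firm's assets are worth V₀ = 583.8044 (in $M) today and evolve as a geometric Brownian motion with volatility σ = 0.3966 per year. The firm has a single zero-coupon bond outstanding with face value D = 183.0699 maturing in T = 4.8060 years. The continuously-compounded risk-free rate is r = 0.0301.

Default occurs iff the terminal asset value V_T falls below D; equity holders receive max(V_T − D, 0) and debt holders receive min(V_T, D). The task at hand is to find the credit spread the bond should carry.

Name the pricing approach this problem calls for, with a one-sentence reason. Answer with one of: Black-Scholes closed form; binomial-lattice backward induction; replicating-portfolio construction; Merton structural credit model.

Key observation: the asked-for credit quantity lives on the firm's capital structure — asset value, asset volatility, debt face 183.0699 — which is the structural model's domain.

framework: Merton structural credit model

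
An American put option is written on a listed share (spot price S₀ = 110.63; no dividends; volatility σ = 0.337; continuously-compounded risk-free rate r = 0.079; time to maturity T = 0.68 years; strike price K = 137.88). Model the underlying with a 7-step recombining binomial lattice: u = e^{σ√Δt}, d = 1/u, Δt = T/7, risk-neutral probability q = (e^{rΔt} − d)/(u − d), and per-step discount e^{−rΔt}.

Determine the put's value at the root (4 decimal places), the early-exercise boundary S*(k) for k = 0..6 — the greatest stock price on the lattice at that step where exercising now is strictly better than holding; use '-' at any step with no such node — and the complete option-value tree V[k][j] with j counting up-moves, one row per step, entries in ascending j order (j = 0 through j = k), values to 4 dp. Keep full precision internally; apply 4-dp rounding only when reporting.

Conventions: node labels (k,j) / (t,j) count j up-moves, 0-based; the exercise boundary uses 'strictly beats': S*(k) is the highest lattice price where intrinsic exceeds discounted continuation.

price = 28.4884
boundary = - 99.5994 89.6686 99.5994 110.6300 99.5994 110.6300
tree:
28.4884
38.2806 19.5241
48.2114 27.8761 11.8061
57.1520 38.2806 18.3152 5.7399
65.2012 48.2114 27.2500 10.0199 1.7204
72.4478 57.1520 38.2806 16.9311 3.5408 0.0000
78.9719 65.2012 48.2114 27.2500 7.2872 0.0000 0.0000
84.8454 72.4478 57.1520 38.2806 14.9977 0.0000 0.0000 0.0000

Δt=0.09714  u=1.11075  d=0.90029  q=0.51037  discount=0.99236
step 7 (expiry): payoffs max(K−S,0) = 84.8454 72.4478 57.1520 38.2806 14.9977 0.0000 0.0000 0.0000
step 6: (k=6,j=0): S=58.9081, K−S=78.9719, hold=77.9178 ⇒ V=78.9719 exercise | (k=6,j=1): S=72.6788, K−S=65.2012, hold=64.1471 ⇒ V=65.2012 exercise | (k=6,j=2): S=89.6686, K−S=48.2114, hold=47.1573 ⇒ V=48.2114 exercise | (k=6,j=3): S=110.6300, K−S=27.2500, hold=26.1959 ⇒ V=27.2500 exercise | (k=6,j=4): S=136.4914, K−S=1.3886, hold=7.2872 ⇒ V=7.2872 continue | (k=6,j=5): S=168.3984, K−S=0.0000, hold=0.0000 ⇒ V=0.0000 continue | (k=6,j=6): S=207.7641, K−S=0.0000, hold=0.0000 ⇒ V=0.0000 continue  boundary S*=110.6300
step 5: (k=5,j=0): S=65.4322, K−S=72.4478, hold=71.3937 ⇒ V=72.4478 exercise | (k=5,j=1): S=80.7280, K−S=57.1520, hold=56.0979 ⇒ V=57.1520 exercise | (k=5,j=2): S=99.5994, K−S=38.2806, hold=37.2265 ⇒ V=38.2806 exercise | (k=5,j=3): S=122.8823, K−S=14.9977, hold=16.9311 ⇒ V=16.9311 continue | (k=5,j=4): S=151.6078, K−S=0.0000, hold=3.5408 ⇒ V=3.5408 continue | (k=5,j=5): S=187.0485, K−S=0.0000, hold=0.0000 ⇒ V=0.0000 continue  boundary S*=99.5994
step 4: (k=4,j=0): S=72.6788, K−S=65.2012, hold=64.1471 ⇒ V=65.2012 exercise | (k=4,j=1): S=89.6686, K−S=48.2114, hold=47.1573 ⇒ V=48.2114 exercise | (k=4,j=2): S=110.6300, K−S=27.2500, hold=27.1751 ⇒ V=27.2500 exercise | (k=4,j=3): S=136.4914, K−S=1.3886, hold=10.0199 ⇒ V=10.0199 continue | (k=4,j=4): S=168.3984, K−S=0.0000, hold=1.7204 ⇒ V=1.7204 continue  boundary S*=110.6300
step 3: (k=3,j=0): S=80.7280, K−S=57.1520, hold=56.0979 ⇒ V=57.1520 exercise | (k=3,j=1): S=99.5994, K−S=38.2806, hold=37.2265 ⇒ V=38.2806 exercise | (k=3,j=2): S=122.8823, K−S=14.9977, hold=18.3152 ⇒ V=18.3152 continue | (k=3,j=3): S=151.6078, K−S=0.0000, hold=5.7399 ⇒ V=5.7399 continue  boundary S*=99.5994
step 2: (k=2,j=0): S=89.6686, K−S=48.2114, hold=47.1573 ⇒ V=48.2114 exercise | (k=2,j=1): S=110.6300, K−S=27.2500, hold=27.8761 ⇒ V=27.8761 continue | (k=2,j=2): S=136.4914, K−S=1.3886, hold=11.8061 ⇒ V=11.8061 continue  boundary S*=89.6686
step 1: (k=1,j=0): S=99.5994, K−S=38.2806, hold=37.5436 ⇒ V=38.2806 exercise | (k=1,j=1): S=122.8823, K−S=14.9977, hold=19.5241 ⇒ V=19.5241 continue  boundary S*=99.5994
step 0: (k=0,j=0): S=110.6300, K−S=27.2500, hold=28.4884 ⇒ V=28.4884 continue  boundary S*=-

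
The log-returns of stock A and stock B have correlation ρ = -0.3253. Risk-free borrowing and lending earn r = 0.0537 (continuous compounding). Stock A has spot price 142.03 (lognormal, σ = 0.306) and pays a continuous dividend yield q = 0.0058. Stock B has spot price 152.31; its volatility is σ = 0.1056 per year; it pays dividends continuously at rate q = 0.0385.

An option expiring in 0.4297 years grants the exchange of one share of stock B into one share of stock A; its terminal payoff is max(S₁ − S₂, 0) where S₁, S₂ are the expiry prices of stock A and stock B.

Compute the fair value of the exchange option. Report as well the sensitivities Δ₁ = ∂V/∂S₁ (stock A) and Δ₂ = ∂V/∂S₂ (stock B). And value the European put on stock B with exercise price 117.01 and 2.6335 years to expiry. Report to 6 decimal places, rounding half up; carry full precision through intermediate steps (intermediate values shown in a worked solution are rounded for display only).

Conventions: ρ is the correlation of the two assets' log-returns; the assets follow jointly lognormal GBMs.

σ_eff = √(σ₁² + σ₂² − 2ρσ₁σ₂) = √(0.306² + 0.1056² − 2·-0.3253·0.306·0.1056) = 0.354698
d₁ = (ln(S₁/S₂) + (q₂ − q₁ + σ_eff²/2)T) / (σ_eff√T) = (ln(142.03/152.31) + (0.0385 − 0.0058 + 0.062905)·0.4297) / 0.232510 = -0.123857
d₂ = d₁ − σ_eff√T = -0.123857 − 0.232510 = -0.356367
N(d₁) = 0.450714,  N(d₂) = 0.360783
V = S₁·e^{−q₁T}·N(d₁) − S₂·e^{−q₂T}·N(d₂) = 63.855589 − 54.049239 = 9.806350
Δ₁ = e^{−q₁T}·N(d₁) = 0.449592;  Δ₂ = −e^{−q₂T}·N(d₂) = -0.354863
[vanilla: stock B put K=117.01]
σ√T = 0.1056·√2.6335 = 0.171368
d₁ = (ln(S/K) + (r−q+σ²/2)T) / (σ√T) = (ln(152.31/117.01) + (0.0537−0.0385+0.1056²/2)·2.6335) / 0.171368 = (0.263659 + 0.054713) / 0.171368 = 1.857819
d₂ = d₁ − σ√T = 1.857819 − 0.171368 = 1.686450
e^{−rT} = 0.868126
e^{−qT} = 0.903581
N(−d₁) = 0.031597,  N(−d₂) = 0.045855
price = K·e^{−rT}·N(−d₂) − S·e^{−qT}·N(−d₁) = 4.657877 − 4.348572 = 0.309305

exchange price = 9.806350
Δ1 = 0.449592
Δ2 = -0.354863
price(stock B put K=117.01) = 0.309305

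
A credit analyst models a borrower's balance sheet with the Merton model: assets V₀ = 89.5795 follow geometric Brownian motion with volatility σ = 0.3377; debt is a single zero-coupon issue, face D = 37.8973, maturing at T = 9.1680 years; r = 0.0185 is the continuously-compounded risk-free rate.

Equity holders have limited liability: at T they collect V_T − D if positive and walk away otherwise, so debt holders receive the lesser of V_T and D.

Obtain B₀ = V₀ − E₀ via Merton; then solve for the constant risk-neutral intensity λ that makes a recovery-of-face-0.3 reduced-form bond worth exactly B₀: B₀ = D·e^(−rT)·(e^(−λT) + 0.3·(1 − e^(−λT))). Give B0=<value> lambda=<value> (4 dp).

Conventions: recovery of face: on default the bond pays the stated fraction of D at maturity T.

B0=27.8442 lambda=0.0223

Apply the equity-as-call identities (strike 37.8973, horizon 9.1680 years):
d₁ = [ln(V₀/D) + (r + σ²/2)T] / (σ√T)
   = [ln(89.5795/37.8973) + (0.0185 + 0.5·0.3377²)·9.1680] / (0.3377·√9.1680)
   = [0.860247 + 0.692373] / 1.022512 = 1.518437
d₂ = d₁ − σ√T = 1.518437 − 1.022512 = 0.495925
N(d₁) = 0.935548,  N(d₂) = 0.690026,  e^(−rT) = 0.843996
E₀ = V₀·N(d₁) − D·e^(−rT)·N(d₂)
   = 89.5795·0.935548 − 37.8973·0.843996·0.690026 = 61.735310
B₀ = V₀ − E₀ = 89.5795 − 61.735310 = 27.844190
e^(−λT) = (B₀·e^(rT)/D − 0.3)/(1 − 0.3) = (27.8442·1.184840/37.8973 − 0.3)/0.7 = 0.81505016
λ = −ln(0.81505016)/9.1680 = 0.022306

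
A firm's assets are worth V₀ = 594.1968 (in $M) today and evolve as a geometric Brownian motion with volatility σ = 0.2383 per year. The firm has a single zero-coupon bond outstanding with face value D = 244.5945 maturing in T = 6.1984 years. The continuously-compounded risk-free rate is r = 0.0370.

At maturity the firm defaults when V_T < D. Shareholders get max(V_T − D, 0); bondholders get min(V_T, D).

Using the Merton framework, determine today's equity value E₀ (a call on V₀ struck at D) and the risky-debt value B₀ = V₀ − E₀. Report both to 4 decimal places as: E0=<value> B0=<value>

Apply the equity-as-call identities (strike 244.5945, horizon 6.1984 years):
d₁ = [ln(V₀/D) + (r + σ²/2)T] / (σ√T)
   = [ln(594.1968/244.5945) + (0.0370 + 0.5·0.2383²)·6.1984] / (0.2383·√6.1984)
   = [0.887609 + 0.405335] / 0.593286 = 2.179294
d₂ = d₁ − σ√T = 2.179294 − 0.593286 = 1.586008
N(d₁) = 0.985345,  N(d₂) = 0.943631,  e^(−rT) = 0.795058
E₀ = V₀·N(d₁) − D·e^(−rT)·N(d₂)
   = 594.1968·0.985345 − 244.5945·0.795058·0.943631 = 401.984032
B₀ = V₀ − E₀ = 594.1968 − 401.984032 = 192.212768

E0=401.9840 B0=192.2128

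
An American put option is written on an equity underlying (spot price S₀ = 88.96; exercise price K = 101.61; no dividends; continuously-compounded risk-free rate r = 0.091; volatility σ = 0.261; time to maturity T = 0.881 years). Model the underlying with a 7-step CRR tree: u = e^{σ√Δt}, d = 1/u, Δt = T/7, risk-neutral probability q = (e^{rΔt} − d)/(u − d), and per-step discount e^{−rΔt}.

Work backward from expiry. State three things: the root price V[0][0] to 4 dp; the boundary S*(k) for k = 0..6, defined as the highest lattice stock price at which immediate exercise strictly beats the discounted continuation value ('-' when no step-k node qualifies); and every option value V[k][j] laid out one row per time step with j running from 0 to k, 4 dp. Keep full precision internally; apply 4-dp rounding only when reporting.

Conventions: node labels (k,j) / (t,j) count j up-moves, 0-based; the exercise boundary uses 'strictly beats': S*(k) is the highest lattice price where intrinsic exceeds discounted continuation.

Δt=0.12586, u=1.09702, d=0.91156, q=0.53898, disc=e^(-rΔt)=0.98861
k=7 terminal: V=max(K-S,0) → 55.0829 45.6173 34.2260 20.5173 4.0195 0.0000 0.0000 0.0000
k=6: j=0 S=51.0409 intr=50.5691 cont=49.4120 V=50.5691[EX]; j=1 S=61.4248 intr=40.1852 cont=39.0281 V=40.1852[EX]; j=2 S=73.9212 intr=27.6888 cont=26.5317 V=27.6888[EX]; j=3 S=88.9600 intr=12.6500 cont=11.4929 V=12.6500[EX]; j=4 S=107.0583 intr=0.0000 cont=1.8320 V=1.8320[hold]; j=5 S=128.8385 intr=0.0000 cont=0.0000 V=0.0000[hold]; j=6 S=155.0498 intr=0.0000 cont=0.0000 V=0.0000[hold]  S*(6)=88.9600
k=5: j=0 S=55.9927 intr=45.6173 cont=44.4602 V=45.6173[EX]; j=1 S=67.3840 intr=34.2260 cont=33.0689 V=34.2260[EX]; j=2 S=81.0927 intr=20.5173 cont=19.3601 V=20.5173[EX]; j=3 S=97.5905 intr=4.0195 cont=6.7416 V=6.7416[hold]; j=4 S=117.4446 intr=0.0000 cont=0.8350 V=0.8350[hold]; j=5 S=141.3379 intr=0.0000 cont=0.0000 V=0.0000[hold]  S*(5)=81.0927
k=4: j=0 S=61.4248 intr=40.1852 cont=39.0281 V=40.1852[EX]; j=1 S=73.9212 intr=27.6888 cont=26.5317 V=27.6888[EX]; j=2 S=88.9600 intr=12.6500 cont=12.9434 V=12.9434[hold]; j=3 S=107.0583 intr=0.0000 cont=3.5175 V=3.5175[hold]; j=4 S=128.8385 intr=0.0000 cont=0.3805 V=0.3805[hold]  S*(4)=73.9212
k=3: j=0 S=67.3840 intr=34.2260 cont=33.0689 V=34.2260[EX]; j=1 S=81.0927 intr=20.5173 cont=19.5165 V=20.5173[EX]; j=2 S=97.5905 intr=4.0195 cont=7.7735 V=7.7735[hold]; j=3 S=117.4446 intr=0.0000 cont=1.8060 V=1.8060[hold]  S*(3)=81.0927
k=2: j=0 S=73.9212 intr=27.6888 cont=26.5317 V=27.6888[EX]; j=1 S=88.9600 intr=12.6500 cont=13.4932 V=13.4932[hold]; j=2 S=107.0583 intr=0.0000 cont=4.5052 V=4.5052[hold]  S*(2)=73.9212
k=1: j=0 S=81.0927 intr=20.5173 cont=19.8094 V=20.5173[EX]; j=1 S=97.5905 intr=4.0195 cont=8.5503 V=8.5503[hold]  S*(1)=81.0927
k=0: j=0 S=88.9600 intr=12.6500 cont=13.9071 V=13.9071[hold]  S*(0)=-

price = 13.9071
boundary = - 81.0927 73.9212 81.0927 73.9212 81.0927 88.9600
tree:
13.9071
20.5173 8.5503
27.6888 13.4932 4.5052
34.2260 20.5173 7.7735 1.8060
40.1852 27.6888 12.9434 3.5175 0.3805
45.6173 34.2260 20.5173 6.7416 0.8350 0.0000
50.5691 40.1852 27.6888 12.6500 1.8320 0.0000 0.0000
55.0829 45.6173 34.2260 20.5173 4.0195 0.0000 0.0000 0.0000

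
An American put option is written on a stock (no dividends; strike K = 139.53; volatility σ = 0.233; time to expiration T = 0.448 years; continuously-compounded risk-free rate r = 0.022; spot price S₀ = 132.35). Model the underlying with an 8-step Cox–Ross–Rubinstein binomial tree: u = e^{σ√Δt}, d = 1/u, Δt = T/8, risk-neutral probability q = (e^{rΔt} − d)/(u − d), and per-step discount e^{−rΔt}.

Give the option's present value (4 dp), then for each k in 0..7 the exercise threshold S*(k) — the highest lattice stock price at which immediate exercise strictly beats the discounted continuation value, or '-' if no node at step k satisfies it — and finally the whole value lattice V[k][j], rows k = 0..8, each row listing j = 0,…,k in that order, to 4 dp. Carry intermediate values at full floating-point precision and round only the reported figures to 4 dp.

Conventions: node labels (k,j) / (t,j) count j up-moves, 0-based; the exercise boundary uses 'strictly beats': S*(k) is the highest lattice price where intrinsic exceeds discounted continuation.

params: Δt=0.05600 u=1.05669 d=0.94635 q=0.49739 e^(-rΔt)=0.99877
t_8 payoffs: 54.3857 44.4591 33.3752 20.9990 7.1800 0.0000 0.0000 0.0000 0.0000
t_7: node(7,0) S=89.9708 payoff=49.5592 vs cont=49.3874 → 49.5592 [stop]  node(7,1) S=100.4601 payoff=39.0699 vs cont=38.8981 → 39.0699 [stop]  node(7,2) S=112.1723 payoff=27.3577 vs cont=27.1859 → 27.3577 [stop]  node(7,3) S=125.2500 payoff=14.2800 vs cont=14.1082 → 14.2800 [stop]  node(7,4) S=139.8524 payoff=0.0000 vs cont=3.6043 → 3.6043 [wait]  node(7,5) S=156.1573 payoff=0.0000 vs cont=0.0000 → 0.0000 [wait]  node(7,6) S=174.3630 payoff=0.0000 vs cont=0.0000 → 0.0000 [wait]  node(7,7) S=194.6913 payoff=0.0000 vs cont=0.0000 → 0.0000 [wait]  ⇒ S*(7)=125.2500
t_6: node(6,0) S=95.0709 payoff=44.4591 vs cont=44.2873 → 44.4591 [stop]  node(6,1) S=106.1548 payoff=33.3752 vs cont=33.2034 → 33.3752 [stop]  node(6,2) S=118.5310 payoff=20.9990 vs cont=20.8272 → 20.9990 [stop]  node(6,3) S=132.3500 payoff=7.1800 vs cont=8.9589 → 8.9589 [wait]  node(6,4) S=147.7801 payoff=0.0000 vs cont=1.8093 → 1.8093 [wait]  node(6,5) S=165.0092 payoff=0.0000 vs cont=0.0000 → 0.0000 [wait]  node(6,6) S=184.2470 payoff=0.0000 vs cont=0.0000 → 0.0000 [wait]  ⇒ S*(6)=118.5310
t_5: node(5,0) S=100.4601 payoff=39.0699 vs cont=38.8981 → 39.0699 [stop]  node(5,1) S=112.1723 payoff=27.3577 vs cont=27.1859 → 27.3577 [stop]  node(5,2) S=125.2500 payoff=14.2800 vs cont=14.9919 → 14.9919 [wait]  node(5,3) S=139.8524 payoff=0.0000 vs cont=5.3961 → 5.3961 [wait]  node(5,4) S=156.1573 payoff=0.0000 vs cont=0.9083 → 0.9083 [wait]  node(5,5) S=174.3630 payoff=0.0000 vs cont=0.0000 → 0.0000 [wait]  ⇒ S*(5)=112.1723
t_4: node(4,0) S=106.1548 payoff=33.3752 vs cont=33.2034 → 33.3752 [stop]  node(4,1) S=118.5310 payoff=20.9990 vs cont=21.1809 → 21.1809 [wait]  node(4,2) S=132.3500 payoff=7.1800 vs cont=10.2064 → 10.2064 [wait]  node(4,3) S=147.7801 payoff=0.0000 vs cont=3.1600 → 3.1600 [wait]  node(4,4) S=165.0092 payoff=0.0000 vs cont=0.4559 → 0.4559 [wait]  ⇒ S*(4)=106.1548
t_3: node(3,0) S=112.1723 payoff=27.3577 vs cont=27.2762 → 27.3577 [stop]  node(3,1) S=125.2500 payoff=14.2800 vs cont=15.7029 → 15.7029 [wait]  node(3,2) S=139.8524 payoff=0.0000 vs cont=6.6933 → 6.6933 [wait]  node(3,3) S=156.1573 payoff=0.0000 vs cont=1.8128 → 1.8128 [wait]  ⇒ S*(3)=112.1723
t_2: node(2,0) S=118.5310 payoff=20.9990 vs cont=21.5342 → 21.5342 [wait]  node(2,1) S=132.3500 payoff=7.1800 vs cont=11.2078 → 11.2078 [wait]  node(2,2) S=147.7801 payoff=0.0000 vs cont=4.2605 → 4.2605 [wait]  ⇒ S*(2)=-
t_1: node(1,0) S=125.2500 payoff=14.2800 vs cont=16.3777 → 16.3777 [wait]  node(1,1) S=139.8524 payoff=0.0000 vs cont=7.7427 → 7.7427 [wait]  ⇒ S*(1)=-
t_0: node(0,0) S=132.3500 payoff=7.1800 vs cont=12.0679 → 12.0679 [wait]  ⇒ S*(0)=-

price = 12.0679
boundary = - - - 112.1723 106.1548 112.1723 118.5310 125.2500
tree:
12.0679
16.3777 7.7427
21.5342 11.2078 4.2605
27.3577 15.7029 6.6933 1.8128
33.3752 21.1809 10.2064 3.1600 0.4559
39.0699 27.3577 14.9919 5.3961 0.9083 0.0000
44.4591 33.3752 20.9990 8.9589 1.8093 0.0000 0.0000
49.5592 39.0699 27.3577 14.2800 3.6043 0.0000 0.0000 0.0000
54.3857 44.4591 33.3752 20.9990 7.1800 0.0000 0.0000 0.0000 0.0000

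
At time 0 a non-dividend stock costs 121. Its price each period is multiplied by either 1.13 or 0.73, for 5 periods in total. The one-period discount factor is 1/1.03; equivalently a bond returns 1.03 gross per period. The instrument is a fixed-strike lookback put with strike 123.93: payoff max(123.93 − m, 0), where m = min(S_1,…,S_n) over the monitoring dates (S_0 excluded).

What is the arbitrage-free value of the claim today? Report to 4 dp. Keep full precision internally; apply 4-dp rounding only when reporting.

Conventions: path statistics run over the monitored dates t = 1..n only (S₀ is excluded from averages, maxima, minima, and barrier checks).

Under the martingale measure an up-move has probability p* = 0.7500; value the claim as the probability-weighted average of per-path payoffs, discounted 5 periods at R = 1.03.
Enumerate all 2^5 = 32 price paths (U = up ×1.13, D = down ×0.73); each path with k up-moves has probability p*^k·(1−p*)^(5−k).
DDDDD: m=25.0842, payoff=98.8458, prob=0.000977
UDDDD: m=38.8289, payoff=85.1011, prob=0.002930
DUDDD: m=38.8289, payoff=85.1011, prob=0.002930
UUDDD: m=60.1050, payoff=63.8250, prob=0.008789
DDUDD: m=38.8289, payoff=85.1011, prob=0.002930
UDUDD: m=60.1050, payoff=63.8250, prob=0.008789
DUUDD: m=60.1050, payoff=63.8250, prob=0.008789
UUUDD: m=93.0393, payoff=30.8907, prob=0.026367
DDDUD: m=38.8289, payoff=85.1011, prob=0.002930
UDDUD: m=60.1050, payoff=63.8250, prob=0.008789
DUDUD: m=60.1050, payoff=63.8250, prob=0.008789
UUDUD: m=93.0393, payoff=30.8907, prob=0.026367
DDUUD: m=60.1050, payoff=63.8250, prob=0.008789
UDUUD: m=93.0393, payoff=30.8907, prob=0.026367
DUUUD: m=88.3300, payoff=35.6000, prob=0.026367
UUUUD: m=136.7300, payoff=0.0000, prob=0.079102
DDDDU: m=34.3619, payoff=89.5681, prob=0.002930
UDDDU: m=53.1903, payoff=70.7397, prob=0.008789
DUDDU: m=53.1903, payoff=70.7397, prob=0.008789
UUDDU: m=82.3357, payoff=41.5943, prob=0.026367
DDUDU: m=53.1903, payoff=70.7397, prob=0.008789
UDUDU: m=82.3357, payoff=41.5943, prob=0.026367
DUUDU: m=82.3357, payoff=41.5943, prob=0.026367
UUUDU: m=127.4511, payoff=0.0000, prob=0.079102
DDDUU: m=47.0711, payoff=76.8589, prob=0.008789
UDDUU: m=72.8634, payoff=51.0666, prob=0.026367
DUDUU: m=72.8634, payoff=51.0666, prob=0.026367
UUDUU: m=112.7886, payoff=11.1414, prob=0.079102
DDUUU: m=64.4809, payoff=59.4491, prob=0.026367
UDUUU: m=99.8129, payoff=24.1171, prob=0.079102
DUUUU: m=88.3300, payoff=35.6000, prob=0.079102
UUUUU: m=136.7300, payoff=0.0000, prob=0.237305
Price = Σ prob·payoff / R^5 = 23.800551 / 1.159274 = 20.5306

price = 20.5306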